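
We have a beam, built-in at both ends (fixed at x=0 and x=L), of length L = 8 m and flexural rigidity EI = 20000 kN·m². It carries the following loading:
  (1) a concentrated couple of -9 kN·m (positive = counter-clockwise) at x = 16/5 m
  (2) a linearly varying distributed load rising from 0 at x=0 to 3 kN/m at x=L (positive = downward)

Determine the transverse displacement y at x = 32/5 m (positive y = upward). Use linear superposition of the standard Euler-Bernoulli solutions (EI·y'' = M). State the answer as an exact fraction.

y(32/5) = -4844/9765625 m

Load 1 — applied couple M₀=-9 kN·m at a=16/5 m (b=L-a=24/5):
  y_1 = (R_Ax³/6 - M_Ax²/2 - M₀(x-a)²/2)/EI  [x>a] with R_A=-81/50, M_A=-27/25 = ((-81/50)·(32/5)³/6 - (-27/25)·(32/5)²/2 - (-9)·((32/5)-(16/5))²/2)/20000 = -252/1953125 m
Load 2 — triangular load w₀=3 kN/m (0→w₀ over full span):
  y_2 = -w₀x²(L-x)²(x+2L)/(120LEI) = -3·(32/5)²·(8-(32/5))²·((32/5)+2·8)/(120·8·20000) = -3584/9765625 m
Superposition: y = Σ y_i = -4844/9765625 m ≈ -0.000496 m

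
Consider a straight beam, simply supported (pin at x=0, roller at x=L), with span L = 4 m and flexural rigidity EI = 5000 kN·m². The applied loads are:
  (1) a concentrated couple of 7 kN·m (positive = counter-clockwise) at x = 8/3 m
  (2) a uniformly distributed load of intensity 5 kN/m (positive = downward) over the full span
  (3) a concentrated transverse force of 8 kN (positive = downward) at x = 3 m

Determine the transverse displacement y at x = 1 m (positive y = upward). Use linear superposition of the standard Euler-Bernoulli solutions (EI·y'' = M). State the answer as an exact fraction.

Load 1 — applied couple M₀=7 kN·m at a=8/3 m (b=L-a=4/3):
  y_1 = (M₀x³/(6L)+C₁x)/EI  [x≤a] with C₁=M₀(3b²-L²)/(6L)=-28/9 = (7·1³/(6·4)+(-28/9)·1)/5000 = -203/360000 m
Load 2 — uniform load w=5 kN/m over full span:
  y_2 = -wx(L³-2Lx²+x³)/(24EI) = -5·1·(4³-2·4·1²+1³)/(24·5000) = -19/8000 m
Load 3 — point force P=8 kN at a=3 m (b=L-a=1):
  y_3 = -Pbx(L²-b²-x²)/(6LEI)  [x≤a] = -8·1·1·(4²-1²-1²)/(6·4·5000) = -7/7500 m
Superposition: y = Σ y_i = -697/180000 m ≈ -0.003872 m

y(1) = -697/180000 m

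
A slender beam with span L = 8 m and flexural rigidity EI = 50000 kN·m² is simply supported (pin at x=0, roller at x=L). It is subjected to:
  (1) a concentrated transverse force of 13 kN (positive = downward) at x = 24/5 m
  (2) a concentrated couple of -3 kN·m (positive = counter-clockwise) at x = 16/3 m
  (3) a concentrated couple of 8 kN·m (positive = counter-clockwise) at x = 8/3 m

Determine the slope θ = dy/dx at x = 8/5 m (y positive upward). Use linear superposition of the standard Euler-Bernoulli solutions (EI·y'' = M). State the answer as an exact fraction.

θ(8/5) = -9257/14062500 rad

Load 1 — point force P=13 kN at a=24/5 m (b=L-a=16/5):
  θ_1 = -Pb(L²-b²-3x²)/(6LEI)  [x≤a] = -13·(16/5)·(8²-(16/5)²-3·(8/5)²)/(6·8·50000) = -312/390625 rad
Load 2 — applied couple M₀=-3 kN·m at a=16/3 m (b=L-a=8/3):
  θ_2 = (M₀x²/(2L)+C₁)/EI  [x≤a] with C₁=M₀(3b²-L²)/(6L)=8/3 = ((-3)·(8/5)²/(2·8)+(8/3))/50000 = 41/937500 rad
Load 3 — applied couple M₀=8 kN·m at a=8/3 m (b=L-a=16/3):
  θ_3 = (M₀x²/(2L)+C₁)/EI  [x≤a] with C₁=M₀(3b²-L²)/(6L)=32/9 = (8·(8/5)²/(2·8)+(32/9))/50000 = 68/703125 rad
Superposition: θ = Σ θ_i = -9257/14062500 rad ≈ -0.000658 rad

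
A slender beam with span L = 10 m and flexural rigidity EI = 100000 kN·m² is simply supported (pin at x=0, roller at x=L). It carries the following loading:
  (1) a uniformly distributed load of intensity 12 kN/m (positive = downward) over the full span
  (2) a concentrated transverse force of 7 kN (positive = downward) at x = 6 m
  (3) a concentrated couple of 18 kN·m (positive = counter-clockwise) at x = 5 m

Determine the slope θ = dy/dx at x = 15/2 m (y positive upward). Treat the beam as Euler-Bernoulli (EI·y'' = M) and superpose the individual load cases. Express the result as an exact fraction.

Load 1 — uniform load w=12 kN/m over full span:
  θ_1 = -w(L³-6Lx²+4x³)/(24EI) = -12·(10³-6·10·(15/2)²+4·(15/2)³)/(24·100000) = 11/3200 rad
Load 2 — point force P=7 kN at a=6 m (b=L-a=4):
  θ_2 = -Pa(2L²-6Lx+3x²+a²)/(6LEI)  [x>a] = -7·6·(2·10²-6·10·(15/2)+3·(15/2)²+6²)/(6·10·100000) = 1267/4000000 rad
Load 3 — applied couple M₀=18 kN·m at a=5 m (b=L-a=5):
  θ_3 = (M₀x²/(2L)-M₀(x-a)+C₁)/EI  [x>a] with C₁=M₀(3b²-L²)/(6L)=-15/2 = (18·(15/2)²/(2·10)-18·((15/2)-5)+(-15/2))/100000 = -3/160000 rad
Superposition: θ = Σ θ_i = 7471/2000000 rad ≈ 0.003736 rad

θ(15/2) = 7471/2000000 rad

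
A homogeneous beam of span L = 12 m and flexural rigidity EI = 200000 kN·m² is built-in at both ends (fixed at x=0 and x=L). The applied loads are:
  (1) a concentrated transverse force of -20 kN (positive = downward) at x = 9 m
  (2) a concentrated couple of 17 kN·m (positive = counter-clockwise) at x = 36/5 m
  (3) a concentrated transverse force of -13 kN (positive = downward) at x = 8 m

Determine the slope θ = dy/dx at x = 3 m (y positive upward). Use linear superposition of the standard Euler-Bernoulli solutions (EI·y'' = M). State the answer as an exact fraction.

θ(3) = 12819/80000000 rad

Load 1 — point force P=-20 kN at a=9 m (b=L-a=3):
  θ_1 = -Pb²x(2aL-(3a+b)x)/(2L³EI)  [x≤a] = -(-20)·3²·3·(2·9·12-(3·9+3)·3)/(2·12³·200000) = 63/640000 rad
Load 2 — applied couple M₀=17 kN·m at a=36/5 m (b=L-a=24/5):
  θ_2 = (R_Ax²/2 - M_Ax)/EI  [x≤a] with R_A=51/25, M_A=136/25 = ((51/25)·3²/2 - (136/25)·3)/200000 = -357/10000000 rad
Load 3 — point force P=-13 kN at a=8 m (b=L-a=4):
  θ_3 = -Pb²x(2aL-(3a+b)x)/(2L³EI)  [x≤a] = -(-13)·4²·3·(2·8·12-(3·8+4)·3)/(2·12³·200000) = 39/400000 rad
Superposition: θ = Σ θ_i = 12819/80000000 rad ≈ 0.000160 rad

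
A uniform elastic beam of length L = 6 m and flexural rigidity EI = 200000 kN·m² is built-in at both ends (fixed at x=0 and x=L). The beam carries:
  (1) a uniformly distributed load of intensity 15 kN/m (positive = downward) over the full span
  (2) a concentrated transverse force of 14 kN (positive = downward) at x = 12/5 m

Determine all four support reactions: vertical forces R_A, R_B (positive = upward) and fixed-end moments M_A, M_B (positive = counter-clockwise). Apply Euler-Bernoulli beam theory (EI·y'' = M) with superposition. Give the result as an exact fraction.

Load 1 — uniform load w=15 kN/m over full span:
  R_A = wL/2 = 15·6/2 = 45 kN
  M_A = wL²/12 = 15·6²/12 = 45 kN·m
  R_B = wL/2 = 15·6/2 = 45 kN
  M_B = -wL²/12 = -15·6²/12 = -45 kN·m
Load 2 — point force P=14 kN at a=12/5 m (b=L-a=18/5):
  R_A = Pb²(3a+b)/L³ = 14·(18/5)²·(3·(12/5)+(18/5))/6³ = 1134/125 kN
  M_A = Pab²/L² = 14·(12/5)·(18/5)²/6² = 1512/125 kN·m
  R_B = Pa²(a+3b)/L³ = 14·(12/5)²·((12/5)+3·(18/5))/6³ = 616/125 kN
  M_B = -Pa²b/L² = -14·(12/5)²·(18/5)/6² = -1008/125 kN·m
Superposition: R_A = 6759/125 kN, M_A = 7137/125 kN·m, R_B = 6241/125 kN, M_B = -6633/125 kN·m

R_A = 6759/125 kN, M_A = 7137/125 kN·m, R_B = 6241/125 kN, M_B = -6633/125 kN·m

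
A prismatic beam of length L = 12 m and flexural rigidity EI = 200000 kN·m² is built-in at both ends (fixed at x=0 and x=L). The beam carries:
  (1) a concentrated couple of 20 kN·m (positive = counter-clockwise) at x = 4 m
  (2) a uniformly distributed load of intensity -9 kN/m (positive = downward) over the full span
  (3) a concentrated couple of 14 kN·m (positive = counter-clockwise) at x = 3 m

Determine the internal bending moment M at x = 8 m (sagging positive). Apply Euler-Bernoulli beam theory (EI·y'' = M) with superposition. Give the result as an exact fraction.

M(8) = -2815/72 kN·m

Load 1 — applied couple M₀=20 kN·m at a=4 m (b=L-a=8):
  M_1 = R_Ax - M_A - M₀  [x>a] with R_A=20/9, M_A=0 = (20/9)·8 - 0 - 20 = -20/9 kN·m
Load 2 — uniform load w=-9 kN/m over full span:
  M_2 = wLx/2 - wL²/12 - wx²/2 = (-9)·12·8/2 - (-9)·12²/12 - (-9)·8²/2 = -36 kN·m
Load 3 — applied couple M₀=14 kN·m at a=3 m (b=L-a=9):
  M_3 = R_Ax - M_A - M₀  [x>a] with R_A=21/16, M_A=-21/8 = (21/16)·8 - (-21/8) - 14 = -7/8 kN·m
Superposition: M = Σ M_i = -2815/72 kN·m ≈ -39.097222 kN·m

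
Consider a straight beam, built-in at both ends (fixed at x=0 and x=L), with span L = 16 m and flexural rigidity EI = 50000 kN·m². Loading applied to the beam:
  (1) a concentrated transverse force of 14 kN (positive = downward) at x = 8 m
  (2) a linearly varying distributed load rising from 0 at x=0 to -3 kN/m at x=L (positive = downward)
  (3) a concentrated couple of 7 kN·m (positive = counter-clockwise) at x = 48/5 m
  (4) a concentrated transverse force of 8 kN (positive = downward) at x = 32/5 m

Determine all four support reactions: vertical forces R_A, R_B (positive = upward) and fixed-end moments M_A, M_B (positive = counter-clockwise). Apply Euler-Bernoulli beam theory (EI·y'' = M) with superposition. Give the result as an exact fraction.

Load 1 — point force P=14 kN at a=8 m (b=L-a=8):
  R_A = Pb²(3a+b)/L³ = 14·8²·(3·8+8)/16³ = 7 kN
  M_A = Pab²/L² = 14·8·8²/16² = 28 kN·m
  R_B = Pa²(a+3b)/L³ = 14·8²·(8+3·8)/16³ = 7 kN
  M_B = -Pa²b/L² = -14·8²·8/16² = -28 kN·m
Load 2 — triangular load w₀=-3 kN/m (0→w₀ over full span):
  R_A = 3w₀L/20 = 3·(-3)·16/20 = -36/5 kN
  M_A = w₀L²/30 = (-3)·16²/30 = -128/5 kN·m
  R_B = 7w₀L/20 = 7·(-3)·16/20 = -84/5 kN
  M_B = -w₀L²/20 = -(-3)·16²/20 = 192/5 kN·m
Load 3 — applied couple M₀=7 kN·m at a=48/5 m (b=L-a=32/5):
  R_A = 6M₀ab/L³ = 6·7·(48/5)·(32/5)/16³ = 63/100 kN
  M_A = M₀b(2a-b)/L² = 7·(32/5)·(2·(48/5)-(32/5))/16² = 56/25 kN·m
  R_B = -6M₀ab/L³ = -6·7·(48/5)·(32/5)/16³ = -63/100 kN
  M_B = M₀a(2b-a)/L² = 7·(48/5)·(2·(32/5)-(48/5))/16² = 21/25 kN·m
Load 4 — point force P=8 kN at a=32/5 m (b=L-a=48/5):
  R_A = Pb²(3a+b)/L³ = 8·(48/5)²·(3·(32/5)+(48/5))/16³ = 648/125 kN
  M_A = Pab²/L² = 8·(32/5)·(48/5)²/16² = 2304/125 kN·m
  R_B = Pa²(a+3b)/L³ = 8·(32/5)²·((32/5)+3·(48/5))/16³ = 352/125 kN
  M_B = -Pa²b/L² = -8·(32/5)²·(48/5)/16² = -1536/125 kN·m
Superposition: R_A = 2807/500 kN, M_A = 2884/125 kN·m, R_B = -3807/500 kN, M_B = -131/125 kN·m

R_A = 2807/500 kN, M_A = 2884/125 kN·m, R_B = -3807/500 kN, M_B = -131/125 kN·m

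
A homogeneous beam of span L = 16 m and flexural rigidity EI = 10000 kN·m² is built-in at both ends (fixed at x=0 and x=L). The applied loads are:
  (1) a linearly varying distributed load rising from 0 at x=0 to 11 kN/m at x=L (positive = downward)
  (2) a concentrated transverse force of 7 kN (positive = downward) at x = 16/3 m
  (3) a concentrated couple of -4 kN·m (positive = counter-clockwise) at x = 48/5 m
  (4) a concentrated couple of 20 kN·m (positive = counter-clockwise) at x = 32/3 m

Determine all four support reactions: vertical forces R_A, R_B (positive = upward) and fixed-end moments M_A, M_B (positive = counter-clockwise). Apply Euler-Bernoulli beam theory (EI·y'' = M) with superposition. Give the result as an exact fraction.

Load 1 — triangular load w₀=11 kN/m (0→w₀ over full span):
  R_A = 3w₀L/20 = 3·11·16/20 = 132/5 kN
  M_A = w₀L²/30 = 11·16²/30 = 1408/15 kN·m
  R_B = 7w₀L/20 = 7·11·16/20 = 308/5 kN
  M_B = -w₀L²/20 = -11·16²/20 = -704/5 kN·m
Load 2 — point force P=7 kN at a=16/3 m (b=L-a=32/3):
  R_A = Pb²(3a+b)/L³ = 7·(32/3)²·(3·(16/3)+(32/3))/16³ = 140/27 kN
  M_A = Pab²/L² = 7·(16/3)·(32/3)²/16² = 448/27 kN·m
  R_B = Pa²(a+3b)/L³ = 7·(16/3)²·((16/3)+3·(32/3))/16³ = 49/27 kN
  M_B = -Pa²b/L² = -7·(16/3)²·(32/3)/16² = -224/27 kN·m
Load 3 — applied couple M₀=-4 kN·m at a=48/5 m (b=L-a=32/5):
  R_A = 6M₀ab/L³ = 6·(-4)·(48/5)·(32/5)/16³ = -9/25 kN
  M_A = M₀b(2a-b)/L² = (-4)·(32/5)·(2·(48/5)-(32/5))/16² = -32/25 kN·m
  R_B = -6M₀ab/L³ = -6·(-4)·(48/5)·(32/5)/16³ = 9/25 kN
  M_B = M₀a(2b-a)/L² = (-4)·(48/5)·(2·(32/5)-(48/5))/16² = -12/25 kN·m
Load 4 — applied couple M₀=20 kN·m at a=32/3 m (b=L-a=16/3):
  R_A = 6M₀ab/L³ = 6·20·(32/3)·(16/3)/16³ = 5/3 kN
  M_A = M₀b(2a-b)/L² = 20·(16/3)·(2·(32/3)-(16/3))/16² = 20/3 kN·m
  R_B = -6M₀ab/L³ = -6·20·(32/3)·(16/3)/16³ = -5/3 kN
  M_B = M₀a(2b-a)/L² = 20·(32/3)·(2·(16/3)-(32/3))/16² = 0 kN·m
Superposition: R_A = 22202/675 kN, M_A = 78196/675 kN·m, R_B = 41923/675 kN, M_B = -100964/675 kN·m

R_A = 22202/675 kN, M_A = 78196/675 kN·m, R_B = 41923/675 kN, M_B = -100964/675 kN·m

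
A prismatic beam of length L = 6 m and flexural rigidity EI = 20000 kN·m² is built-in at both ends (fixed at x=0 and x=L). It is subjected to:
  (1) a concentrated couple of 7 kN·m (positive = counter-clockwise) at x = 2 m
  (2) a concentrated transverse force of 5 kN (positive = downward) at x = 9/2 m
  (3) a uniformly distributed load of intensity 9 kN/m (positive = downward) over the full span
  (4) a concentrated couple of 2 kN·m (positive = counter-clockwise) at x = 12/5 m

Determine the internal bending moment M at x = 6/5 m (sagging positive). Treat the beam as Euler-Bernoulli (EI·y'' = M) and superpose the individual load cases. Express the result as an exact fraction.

M(6/5) = 7847/12000 kN·m

Load 1 — applied couple M₀=7 kN·m at a=2 m (b=L-a=4):
  M_1 = R_Ax - M_A  [x≤a] with R_A=14/9, M_A=0 = (14/9)·(6/5) - 0 = 28/15 kN·m
Load 2 — point force P=5 kN at a=9/2 m (b=L-a=3/2):
  M_2 = Pb²(3a+b)x/L³ - Pab²/L²  [x≤a] = 5·(3/2)²·(3·(9/2)+(3/2))·(6/5)/6³ - 5·(9/2)·(3/2)²/6² = -15/32 kN·m
Load 3 — uniform load w=9 kN/m over full span:
  M_3 = wLx/2 - wL²/12 - wx²/2 = 9·6·(6/5)/2 - 9·6²/12 - 9·(6/5)²/2 = -27/25 kN·m
Load 4 — applied couple M₀=2 kN·m at a=12/5 m (b=L-a=18/5):
  M_4 = R_Ax - M_A  [x≤a] with R_A=12/25, M_A=6/25 = (12/25)·(6/5) - (6/25) = 42/125 kN·m
Superposition: M = Σ M_i = 7847/12000 kN·m ≈ 0.653917 kN·m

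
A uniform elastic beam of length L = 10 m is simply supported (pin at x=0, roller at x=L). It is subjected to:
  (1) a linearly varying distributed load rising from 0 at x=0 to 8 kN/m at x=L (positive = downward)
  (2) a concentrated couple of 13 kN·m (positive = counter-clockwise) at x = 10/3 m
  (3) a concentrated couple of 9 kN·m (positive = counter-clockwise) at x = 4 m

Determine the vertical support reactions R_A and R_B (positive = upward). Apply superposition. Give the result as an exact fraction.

R_A = 233/15 kN, R_B = 367/15 kN

Load 1 — triangular load w₀=8 kN/m (0→w₀ over full span):
  R_A = w₀L/6 = 8·10/6 = 40/3 kN
  R_B = w₀L/3 = 8·10/3 = 80/3 kN
Load 2 — applied couple M₀=13 kN·m at a=10/3 m (b=L-a=20/3):
  R_A = M₀/L = 13/10 kN
  R_B = -M₀/L = -13/10 kN
Load 3 — applied couple M₀=9 kN·m at a=4 m (b=L-a=6):
  R_A = M₀/L = 9/10 kN
  R_B = -M₀/L = -9/10 kN
Superposition: R_A = 233/15 kN, R_B = 367/15 kN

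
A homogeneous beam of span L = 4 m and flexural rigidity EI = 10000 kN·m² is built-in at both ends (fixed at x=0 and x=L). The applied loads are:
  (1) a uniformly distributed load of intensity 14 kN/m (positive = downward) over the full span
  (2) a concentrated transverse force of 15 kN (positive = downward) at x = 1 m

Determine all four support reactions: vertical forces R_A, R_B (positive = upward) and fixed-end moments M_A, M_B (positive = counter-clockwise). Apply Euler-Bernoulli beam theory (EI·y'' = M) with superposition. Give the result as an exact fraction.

Load 1 — uniform load w=14 kN/m over full span:
  R_A = wL/2 = 14·4/2 = 28 kN
  M_A = wL²/12 = 14·4²/12 = 56/3 kN·m
  R_B = wL/2 = 14·4/2 = 28 kN
  M_B = -wL²/12 = -14·4²/12 = -56/3 kN·m
Load 2 — point force P=15 kN at a=1 m (b=L-a=3):
  R_A = Pb²(3a+b)/L³ = 15·3²·(3·1+3)/4³ = 405/32 kN
  M_A = Pab²/L² = 15·1·3²/4² = 135/16 kN·m
  R_B = Pa²(a+3b)/L³ = 15·1²·(1+3·3)/4³ = 75/32 kN
  M_B = -Pa²b/L² = -15·1²·3/4² = -45/16 kN·m
Superposition: R_A = 1301/32 kN, M_A = 1301/48 kN·m, R_B = 971/32 kN, M_B = -1031/48 kN·m

R_A = 1301/32 kN, M_A = 1301/48 kN·m, R_B = 971/32 kN, M_B = -1031/48 kN·m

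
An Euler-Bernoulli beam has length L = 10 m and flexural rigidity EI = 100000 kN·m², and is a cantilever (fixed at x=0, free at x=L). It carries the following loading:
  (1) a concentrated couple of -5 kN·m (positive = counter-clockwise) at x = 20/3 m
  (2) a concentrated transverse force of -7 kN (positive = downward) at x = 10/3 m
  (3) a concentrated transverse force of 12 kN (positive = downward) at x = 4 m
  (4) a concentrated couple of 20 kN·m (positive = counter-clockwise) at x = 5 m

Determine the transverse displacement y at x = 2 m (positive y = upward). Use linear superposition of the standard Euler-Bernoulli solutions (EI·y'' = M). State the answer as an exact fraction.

y(2) = -19/150000 m

Load 1 — applied couple M₀=-5 kN·m at a=20/3 m (b=L-a=10/3):
  y_1 = M₀x²/(2EI)  [x≤a] = (-5)·2²/(2·100000) = -1/10000 m
Load 2 — point force P=-7 kN at a=10/3 m (b=L-a=20/3):
  y_2 = -Px²(3a-x)/(6EI)  [x≤a] = -(-7)·2²·(3·(10/3)-2)/(6·100000) = 7/18750 m
Load 3 — point force P=12 kN at a=4 m (b=L-a=6):
  y_3 = -Px²(3a-x)/(6EI)  [x≤a] = -12·2²·(3·4-2)/(6·100000) = -1/1250 m
Load 4 — applied couple M₀=20 kN·m at a=5 m (b=L-a=5):
  y_4 = M₀x²/(2EI)  [x≤a] = 20·2²/(2·100000) = 1/2500 m
Superposition: y = Σ y_i = -19/150000 m ≈ -0.000127 m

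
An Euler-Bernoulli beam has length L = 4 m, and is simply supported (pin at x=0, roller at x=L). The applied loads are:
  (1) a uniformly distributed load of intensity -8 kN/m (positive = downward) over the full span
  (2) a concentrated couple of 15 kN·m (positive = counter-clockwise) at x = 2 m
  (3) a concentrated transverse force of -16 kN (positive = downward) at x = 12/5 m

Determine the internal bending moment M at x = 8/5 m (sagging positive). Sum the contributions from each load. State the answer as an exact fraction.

M(8/5) = -98/5 kN·m

Load 1 — uniform load w=-8 kN/m over full span:
  M_1 = wx(L-x)/2 = (-8)·(8/5)·(4-(8/5))/2 = -384/25 kN·m
Load 2 — applied couple M₀=15 kN·m at a=2 m (b=L-a=2):
  M_2 = M₀x/L  [x≤a] = 15·(8/5)/4 = 6 kN·m
Load 3 — point force P=-16 kN at a=12/5 m (b=L-a=8/5):
  M_3 = Pbx/L  [x≤a] = (-16)·(8/5)·(8/5)/4 = -256/25 kN·m
Superposition: M = Σ M_i = -98/5 kN·m ≈ -19.600000 kN·m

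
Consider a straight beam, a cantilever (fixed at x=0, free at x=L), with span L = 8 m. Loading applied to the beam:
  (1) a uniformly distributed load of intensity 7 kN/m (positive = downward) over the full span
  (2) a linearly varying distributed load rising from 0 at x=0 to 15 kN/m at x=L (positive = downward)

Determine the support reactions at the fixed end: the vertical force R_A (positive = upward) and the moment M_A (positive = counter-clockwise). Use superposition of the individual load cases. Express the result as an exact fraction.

Load 1 — uniform load w=7 kN/m over full span:
  R_A = wL = 7·8 = 56 kN
  M_A = wL²/2 = 7·8²/2 = 224 kN·m
Load 2 — triangular load w₀=15 kN/m (0→w₀ over full span):
  R_A = w₀L/2 = 15·8/2 = 60 kN
  M_A = w₀L²/3 = 15·8²/3 = 320 kN·m
Superposition: R_A = 116 kN, M_A = 544 kN·m

R_A = 116 kN, M_A = 544 kN·m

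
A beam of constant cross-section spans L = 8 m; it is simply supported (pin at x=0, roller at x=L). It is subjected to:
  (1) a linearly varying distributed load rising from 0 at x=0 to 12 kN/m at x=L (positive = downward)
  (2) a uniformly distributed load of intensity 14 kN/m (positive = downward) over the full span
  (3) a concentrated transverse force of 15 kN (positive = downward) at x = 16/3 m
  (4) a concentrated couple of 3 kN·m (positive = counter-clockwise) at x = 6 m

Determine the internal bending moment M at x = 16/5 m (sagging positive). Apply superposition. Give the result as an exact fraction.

Load 1 — triangular load w₀=12 kN/m (0→w₀ over full span):
  M_1 = w₀Lx/6 - w₀x³/(6L) = 12·8·(16/5)/6 - 12·(16/5)³/(6·8) = 5376/125 kN·m
Load 2 — uniform load w=14 kN/m over full span:
  M_2 = wx(L-x)/2 = 14·(16/5)·(8-(16/5))/2 = 2688/25 kN·m
Load 3 — point force P=15 kN at a=16/3 m (b=L-a=8/3):
  M_3 = Pbx/L  [x≤a] = 15·(8/3)·(16/5)/8 = 16 kN·m
Load 4 — applied couple M₀=3 kN·m at a=6 m (b=L-a=2):
  M_4 = M₀x/L  [x≤a] = 3·(16/5)/8 = 6/5 kN·m
Superposition: M = Σ M_i = 20966/125 kN·m ≈ 167.728000 kN·m

M(16/5) = 20966/125 kN·m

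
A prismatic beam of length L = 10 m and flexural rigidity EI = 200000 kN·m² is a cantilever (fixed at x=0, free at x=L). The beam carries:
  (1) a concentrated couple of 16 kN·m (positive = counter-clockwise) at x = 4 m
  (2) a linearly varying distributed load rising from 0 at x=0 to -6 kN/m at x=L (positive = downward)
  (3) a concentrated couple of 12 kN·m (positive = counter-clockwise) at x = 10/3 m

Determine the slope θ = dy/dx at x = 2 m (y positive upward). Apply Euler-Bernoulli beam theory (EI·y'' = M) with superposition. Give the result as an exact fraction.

Load 1 — applied couple M₀=16 kN·m at a=4 m (b=L-a=6):
  θ_1 = M₀x/EI  [x≤a] = 16·2/200000 = 1/6250 rad
Load 2 — triangular load w₀=-6 kN/m (0→w₀ over full span):
  θ_2 = (w₀Lx²/4-w₀L²x/3-w₀x⁴/(24L))/EI = ((-6)·10·2²/4-(-6)·10²·2/3-(-6)·2⁴/(24·10))/200000 = 851/500000 rad
Load 3 — applied couple M₀=12 kN·m at a=10/3 m (b=L-a=20/3):
  θ_3 = M₀x/EI  [x≤a] = 12·2/200000 = 3/25000 rad
Superposition: θ = Σ θ_i = 991/500000 rad ≈ 0.001982 rad

θ(2) = 991/500000 rad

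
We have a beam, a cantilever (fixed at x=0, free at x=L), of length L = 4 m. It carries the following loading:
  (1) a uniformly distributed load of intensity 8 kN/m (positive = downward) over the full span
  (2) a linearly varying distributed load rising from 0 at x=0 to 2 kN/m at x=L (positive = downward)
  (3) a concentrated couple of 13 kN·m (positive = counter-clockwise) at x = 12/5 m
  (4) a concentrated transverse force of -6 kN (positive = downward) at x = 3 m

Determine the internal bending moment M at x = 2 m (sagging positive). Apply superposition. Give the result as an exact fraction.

M(2) = -1/3 kN·m

Load 1 — uniform load w=8 kN/m over full span:
  M_1 = -w(L-x)²/2 = -8·(4-2)²/2 = -16 kN·m
Load 2 — triangular load w₀=2 kN/m (0→w₀ over full span):
  M_2 = w₀Lx/2 - w₀L²/3 - w₀x³/(6L) = 2·4·2/2 - 2·4²/3 - 2·2³/(6·4) = -10/3 kN·m
Load 3 — applied couple M₀=13 kN·m at a=12/5 m (b=L-a=8/5):
  M_3 = M₀  [x≤a] = 13 = 13 kN·m
Load 4 — point force P=-6 kN at a=3 m (b=L-a=1):
  M_4 = -P(a-x)  [x≤a] = -(-6)·(3-2) = 6 kN·m
Superposition: M = Σ M_i = -1/3 kN·m ≈ -0.333333 kN·m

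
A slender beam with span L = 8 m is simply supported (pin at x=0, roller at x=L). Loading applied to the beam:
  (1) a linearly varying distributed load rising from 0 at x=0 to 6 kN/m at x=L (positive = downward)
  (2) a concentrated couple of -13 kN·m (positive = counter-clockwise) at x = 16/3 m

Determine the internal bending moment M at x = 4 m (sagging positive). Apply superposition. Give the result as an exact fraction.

M(4) = 35/2 kN·m

Load 1 — triangular load w₀=6 kN/m (0→w₀ over full span):
  M_1 = w₀Lx/6 - w₀x³/(6L) = 6·8·4/6 - 6·4³/(6·8) = 24 kN·m
Load 2 — applied couple M₀=-13 kN·m at a=16/3 m (b=L-a=8/3):
  M_2 = M₀x/L  [x≤a] = (-13)·4/8 = -13/2 kN·m
Superposition: M = Σ M_i = 35/2 kN·m ≈ 17.500000 kN·m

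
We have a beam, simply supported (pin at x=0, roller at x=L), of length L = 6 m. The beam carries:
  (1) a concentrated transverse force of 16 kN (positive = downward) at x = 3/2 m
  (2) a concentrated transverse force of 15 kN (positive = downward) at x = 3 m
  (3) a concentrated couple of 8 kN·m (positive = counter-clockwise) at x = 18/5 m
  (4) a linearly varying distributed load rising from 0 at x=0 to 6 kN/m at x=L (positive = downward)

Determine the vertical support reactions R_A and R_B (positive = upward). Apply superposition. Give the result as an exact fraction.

R_A = 161/6 kN, R_B = 133/6 kN

Load 1 — point force P=16 kN at a=3/2 m (b=L-a=9/2):
  R_A = Pb/L = 16·(9/2)/6 = 12 kN
  R_B = Pa/L = 16·(3/2)/6 = 4 kN
Load 2 — point force P=15 kN at a=3 m (b=L-a=3):
  R_A = Pb/L = 15·3/6 = 15/2 kN
  R_B = Pa/L = 15·3/6 = 15/2 kN
Load 3 — applied couple M₀=8 kN·m at a=18/5 m (b=L-a=12/5):
  R_A = M₀/L = 8/6 = 4/3 kN
  R_B = -M₀/L = -8/6 = -4/3 kN
Load 4 — triangular load w₀=6 kN/m (0→w₀ over full span):
  R_A = w₀L/6 = 6·6/6 = 6 kN
  R_B = w₀L/3 = 6·6/3 = 12 kN
Superposition: R_A = 161/6 kN, R_B = 133/6 kN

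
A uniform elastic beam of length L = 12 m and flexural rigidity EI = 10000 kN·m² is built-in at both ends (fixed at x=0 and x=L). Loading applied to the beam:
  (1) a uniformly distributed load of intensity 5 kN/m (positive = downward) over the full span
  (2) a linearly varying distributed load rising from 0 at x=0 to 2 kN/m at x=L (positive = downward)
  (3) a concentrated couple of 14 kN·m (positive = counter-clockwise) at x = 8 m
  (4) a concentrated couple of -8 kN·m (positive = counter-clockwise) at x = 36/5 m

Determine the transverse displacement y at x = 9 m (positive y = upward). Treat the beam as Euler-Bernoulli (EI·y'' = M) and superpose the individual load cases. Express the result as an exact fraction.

Load 1 — uniform load w=5 kN/m over full span:
  y_1 = -wx²(L-x)²/(24EI) = -5·9²·(12-9)²/(24·10000) = -243/16000 m
Load 2 — triangular load w₀=2 kN/m (0→w₀ over full span):
  y_2 = -w₀x²(L-x)²(x+2L)/(120LEI) = -2·9²·(12-9)²·(9+2·12)/(120·12·10000) = -2673/800000 m
Load 3 — applied couple M₀=14 kN·m at a=8 m (b=L-a=4):
  y_3 = (R_Ax³/6 - M_Ax²/2 - M₀(x-a)²/2)/EI  [x>a] with R_A=14/9, M_A=14/3 = ((14/9)·9³/6 - (14/3)·9²/2 - 14·(9-8)²/2)/10000 = -7/10000 m
Load 4 — applied couple M₀=-8 kN·m at a=36/5 m (b=L-a=24/5):
  y_4 = (R_Ax³/6 - M_Ax²/2 - M₀(x-a)²/2)/EI  [x>a] with R_A=-24/25, M_A=-64/25 = ((-24/25)·9³/6 - (-64/25)·9²/2 - (-8)·(9-(36/5))²/2)/10000 = 0 m
Superposition: y = Σ y_i = -15383/800000 m ≈ -0.019229 m

y(9) = -15383/800000 m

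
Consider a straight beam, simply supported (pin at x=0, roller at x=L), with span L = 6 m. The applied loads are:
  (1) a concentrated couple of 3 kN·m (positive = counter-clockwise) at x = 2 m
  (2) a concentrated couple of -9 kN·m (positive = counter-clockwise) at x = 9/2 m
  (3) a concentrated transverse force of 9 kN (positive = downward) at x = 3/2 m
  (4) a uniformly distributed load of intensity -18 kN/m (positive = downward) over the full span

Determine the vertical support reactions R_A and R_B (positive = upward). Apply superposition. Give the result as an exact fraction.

Load 1 — applied couple M₀=3 kN·m at a=2 m (b=L-a=4):
  R_A = M₀/L = 3/6 = 1/2 kN
  R_B = -M₀/L = -3/6 = -1/2 kN
Load 2 — applied couple M₀=-9 kN·m at a=9/2 m (b=L-a=3/2):
  R_A = M₀/L = (-9)/6 = -3/2 kN
  R_B = -M₀/L = -(-9)/6 = 3/2 kN
Load 3 — point force P=9 kN at a=3/2 m (b=L-a=9/2):
  R_A = Pb/L = 9·(9/2)/6 = 27/4 kN
  R_B = Pa/L = 9·(3/2)/6 = 9/4 kN
Load 4 — uniform load w=-18 kN/m over full span:
  R_A = wL/2 = (-18)·6/2 = -54 kN
  R_B = wL/2 = (-18)·6/2 = -54 kN
Superposition: R_A = -193/4 kN, R_B = -203/4 kN

R_A = -193/4 kN, R_B = -203/4 kN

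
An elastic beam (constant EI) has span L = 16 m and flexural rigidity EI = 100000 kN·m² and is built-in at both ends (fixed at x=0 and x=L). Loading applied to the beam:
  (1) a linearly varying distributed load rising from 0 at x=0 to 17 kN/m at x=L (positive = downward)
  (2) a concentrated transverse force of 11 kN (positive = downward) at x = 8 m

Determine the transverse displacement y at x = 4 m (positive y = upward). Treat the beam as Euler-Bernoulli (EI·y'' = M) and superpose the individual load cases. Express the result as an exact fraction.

y(4) = -1597/187500 m

Load 1 — triangular load w₀=17 kN/m (0→w₀ over full span):
  y_1 = -w₀x²(L-x)²(x+2L)/(120LEI) = -17·4²·(16-4)²·(4+2·16)/(120·16·100000) = -459/62500 m
Load 2 — point force P=11 kN at a=8 m (b=L-a=8):
  y_2 = -Pb²x²(3aL-(3a+b)x)/(6L³EI)  [x≤a] = -11·8²·4²·(3·8·16-(3·8+8)·4)/(6·16³·100000) = -11/9375 m
Superposition: y = Σ y_i = -1597/187500 m ≈ -0.008517 m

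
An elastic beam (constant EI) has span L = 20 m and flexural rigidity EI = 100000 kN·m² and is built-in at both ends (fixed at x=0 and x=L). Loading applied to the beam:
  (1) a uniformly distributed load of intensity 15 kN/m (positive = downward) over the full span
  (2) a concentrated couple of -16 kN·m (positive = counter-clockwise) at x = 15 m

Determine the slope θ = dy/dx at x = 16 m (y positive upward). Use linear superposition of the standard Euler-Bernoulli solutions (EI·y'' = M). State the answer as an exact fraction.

Load 1 — uniform load w=15 kN/m over full span:
  θ_1 = -wx(L-x)(L-2x)/(12EI) = -15·16·(20-16)·(20-2·16)/(12·100000) = 6/625 rad
Load 2 — applied couple M₀=-16 kN·m at a=15 m (b=L-a=5):
  θ_2 = (R_Ax²/2 - M_Ax - M₀(x-a))/EI  [x>a] with R_A=-9/10, M_A=-5 = ((-9/10)·16²/2 - (-5)·16 - (-16)·(16-15))/100000 = -3/15625 rad
Superposition: θ = Σ θ_i = 147/15625 rad ≈ 0.009408 rad

θ(16) = 147/15625 rad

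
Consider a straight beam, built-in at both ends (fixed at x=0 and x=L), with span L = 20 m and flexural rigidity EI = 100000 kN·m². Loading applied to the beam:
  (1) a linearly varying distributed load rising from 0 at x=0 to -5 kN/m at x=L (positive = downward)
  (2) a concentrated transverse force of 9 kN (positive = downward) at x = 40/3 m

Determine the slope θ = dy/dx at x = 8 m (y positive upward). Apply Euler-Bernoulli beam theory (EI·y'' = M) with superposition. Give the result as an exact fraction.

θ(8) = 2/3125 rad

Load 1 — triangular load w₀=-5 kN/m (0→w₀ over full span):
  θ_1 = -w₀(2x(L-x)(L-2x)(x+2L)+x²(L-x)²)/(120LEI) = -(-5)·(2·8·(20-8)·(20-2·8)·(8+2·20)+8²·(20-8)²)/(120·20·100000) = 3/3125 rad
Load 2 — point force P=9 kN at a=40/3 m (b=L-a=20/3):
  θ_2 = -Pb²x(2aL-(3a+b)x)/(2L³EI)  [x≤a] = -9·(20/3)²·8·(2·(40/3)·20-(3·(40/3)+(20/3))·8)/(2·20³·100000) = -1/3125 rad
Superposition: θ = Σ θ_i = 2/3125 rad ≈ 0.000640 rad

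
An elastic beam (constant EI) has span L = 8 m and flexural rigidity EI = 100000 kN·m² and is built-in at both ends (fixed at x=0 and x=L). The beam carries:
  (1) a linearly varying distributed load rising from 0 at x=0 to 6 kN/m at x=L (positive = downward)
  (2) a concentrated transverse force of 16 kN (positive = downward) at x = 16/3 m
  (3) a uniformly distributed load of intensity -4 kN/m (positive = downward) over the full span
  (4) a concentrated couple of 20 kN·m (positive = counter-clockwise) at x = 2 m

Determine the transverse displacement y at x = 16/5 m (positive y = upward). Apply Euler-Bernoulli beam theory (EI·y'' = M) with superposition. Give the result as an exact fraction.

y(16/5) = 835199/15820312500 m

Load 1 — triangular load w₀=6 kN/m (0→w₀ over full span):
  y_1 = -w₀x²(L-x)²(x+2L)/(120LEI) = -6·(16/5)²·(8-(16/5))²·((16/5)+2·8)/(120·8·100000) = -13824/48828125 m
Load 2 — point force P=16 kN at a=16/3 m (b=L-a=8/3):
  y_2 = -Pb²x²(3aL-(3a+b)x)/(6L³EI)  [x≤a] = -16·(8/3)²·(16/5)²·(3·(16/3)·8-(3·(16/3)+(8/3))·(16/5))/(6·8³·100000) = -8192/31640625 m
Load 3 — uniform load w=-4 kN/m over full span:
  y_3 = -wx²(L-x)²/(24EI) = -(-4)·(16/5)²·(8-(16/5))²/(24·100000) = 768/1953125 m
Load 4 — applied couple M₀=20 kN·m at a=2 m (b=L-a=6):
  y_4 = (R_Ax³/6 - M_Ax²/2 - M₀(x-a)²/2)/EI  [x>a] with R_A=45/16, M_A=-15/4 = ((45/16)·(16/5)³/6 - (-15/4)·(16/5)²/2 - 20·((16/5)-2)²/2)/100000 = 63/312500 m
Superposition: y = Σ y_i = 835199/15820312500 m ≈ 0.000053 m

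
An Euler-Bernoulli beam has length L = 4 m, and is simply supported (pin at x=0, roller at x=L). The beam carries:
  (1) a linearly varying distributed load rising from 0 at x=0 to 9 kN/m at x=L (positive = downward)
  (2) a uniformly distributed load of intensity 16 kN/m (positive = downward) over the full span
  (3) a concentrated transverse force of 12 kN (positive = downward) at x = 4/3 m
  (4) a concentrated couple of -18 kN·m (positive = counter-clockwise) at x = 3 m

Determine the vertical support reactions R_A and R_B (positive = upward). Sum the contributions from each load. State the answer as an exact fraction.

R_A = 83/2 kN, R_B = 105/2 kN

Load 1 — triangular load w₀=9 kN/m (0→w₀ over full span):
  R_A = w₀L/6 = 9·4/6 = 6 kN
  R_B = w₀L/3 = 9·4/3 = 12 kN
Load 2 — uniform load w=16 kN/m over full span:
  R_A = wL/2 = 16·4/2 = 32 kN
  R_B = wL/2 = 16·4/2 = 32 kN
Load 3 — point force P=12 kN at a=4/3 m (b=L-a=8/3):
  R_A = Pb/L = 12·(8/3)/4 = 8 kN
  R_B = Pa/L = 12·(4/3)/4 = 4 kN
Load 4 — applied couple M₀=-18 kN·m at a=3 m (b=L-a=1):
  R_A = M₀/L = (-18)/4 = -9/2 kN
  R_B = -M₀/L = -(-18)/4 = 9/2 kN
Superposition: R_A = 83/2 kN, R_B = 105/2 kN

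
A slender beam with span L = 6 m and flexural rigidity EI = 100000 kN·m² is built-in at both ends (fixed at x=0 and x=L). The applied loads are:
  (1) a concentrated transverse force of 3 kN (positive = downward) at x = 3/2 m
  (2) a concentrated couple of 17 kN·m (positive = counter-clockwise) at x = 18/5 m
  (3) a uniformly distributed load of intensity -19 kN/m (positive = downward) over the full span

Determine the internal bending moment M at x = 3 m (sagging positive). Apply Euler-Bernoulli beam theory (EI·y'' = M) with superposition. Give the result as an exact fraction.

Load 1 — point force P=3 kN at a=3/2 m (b=L-a=9/2):
  M_1 = Pa²(a+3b)(L-x)/L³ - Pa²b/L²  [x>a] = 3·(3/2)²·((3/2)+3·(9/2))·(6-3)/6³ - 3·(3/2)²·(9/2)/6² = 9/16 kN·m
Load 2 — applied couple M₀=17 kN·m at a=18/5 m (b=L-a=12/5):
  M_2 = R_Ax - M_A  [x≤a] with R_A=102/25, M_A=136/25 = (102/25)·3 - (136/25) = 34/5 kN·m
Load 3 — uniform load w=-19 kN/m over full span:
  M_3 = wLx/2 - wL²/12 - wx²/2 = (-19)·6·3/2 - (-19)·6²/12 - (-19)·3²/2 = -57/2 kN·m
Superposition: M = Σ M_i = -1691/80 kN·m ≈ -21.137500 kN·m

M(3) = -1691/80 kN·m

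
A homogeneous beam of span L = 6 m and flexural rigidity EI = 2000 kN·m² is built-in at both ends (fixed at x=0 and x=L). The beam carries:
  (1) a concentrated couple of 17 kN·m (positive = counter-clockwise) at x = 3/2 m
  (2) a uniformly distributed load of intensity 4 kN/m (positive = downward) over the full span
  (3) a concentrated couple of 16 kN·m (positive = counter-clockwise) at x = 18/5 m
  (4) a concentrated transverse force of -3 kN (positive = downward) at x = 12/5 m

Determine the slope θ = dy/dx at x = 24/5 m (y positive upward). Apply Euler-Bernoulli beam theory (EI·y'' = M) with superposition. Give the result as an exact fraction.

Load 1 — applied couple M₀=17 kN·m at a=3/2 m (b=L-a=9/2):
  θ_1 = (R_Ax²/2 - M_Ax - M₀(x-a))/EI  [x>a] with R_A=51/16, M_A=-51/16 = ((51/16)·(24/5)²/2 - (-51/16)·(24/5) - 17·((24/5)-(3/2)))/2000 = -51/25000 rad
Load 2 — uniform load w=4 kN/m over full span:
  θ_2 = -wx(L-x)(L-2x)/(12EI) = -4·(24/5)·(6-(24/5))·(6-2·(24/5))/(12·2000) = 54/15625 rad
Load 3 — applied couple M₀=16 kN·m at a=18/5 m (b=L-a=12/5):
  θ_3 = (R_Ax²/2 - M_Ax - M₀(x-a))/EI  [x>a] with R_A=96/25, M_A=128/25 = ((96/25)·(24/5)²/2 - (128/25)·(24/5) - 16·((24/5)-(18/5)))/2000 = 18/78125 rad
Load 4 — point force P=-3 kN at a=12/5 m (b=L-a=18/5):
  θ_4 = Pa²(L-x)(2bL-(3b+a)(L-x))/(2L³EI)  [x>a] = (-3)·(12/5)²·(6-(24/5))·(2·(18/5)·6-(3·(18/5)+(12/5))·(6-(24/5)))/(2·6³·2000) = -513/781250 rad
Superposition: θ = Σ θ_i = 3093/3125000 rad ≈ 0.000990 rad

θ(24/5) = 3093/3125000 rad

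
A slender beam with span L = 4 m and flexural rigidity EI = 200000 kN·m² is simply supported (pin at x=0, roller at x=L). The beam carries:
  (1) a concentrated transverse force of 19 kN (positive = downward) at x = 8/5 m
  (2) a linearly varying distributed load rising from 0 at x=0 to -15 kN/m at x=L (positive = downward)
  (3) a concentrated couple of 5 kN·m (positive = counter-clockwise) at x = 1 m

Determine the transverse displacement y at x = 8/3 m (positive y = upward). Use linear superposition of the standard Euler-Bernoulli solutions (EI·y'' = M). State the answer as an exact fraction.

Load 1 — point force P=19 kN at a=8/5 m (b=L-a=12/5):
  y_1 = -Pa(L-x)(2Lx-a²-x²)/(6LEI)  [x>a] = -19·(8/5)·(4-(8/3))·(2·4·(8/3)-(8/5)²-(8/3)²)/(6·4·200000) = -3116/31640625 m
Load 2 — triangular load w₀=-15 kN/m (0→w₀ over full span):
  y_2 = -w₀x(7L⁴-10L²x²+3x⁴)/(360LEI) = -(-15)·(8/3)·(7·4⁴-10·4²·(8/3)²+3·(8/3)⁴)/(360·4·200000) = 17/151875 m
Load 3 — applied couple M₀=5 kN·m at a=1 m (b=L-a=3):
  y_3 = (M₀x³/(6L)-M₀(x-a)²/2+C₁x)/EI  [x>a] with C₁=M₀(3b²-L²)/(6L)=55/24 = (5·(8/3)³/(6·4)-5·((8/3)-1)²/2+(55/24)·(8/3))/200000 = 101/6480000 m
Superposition: y = Σ y_i = 352831/12150000000 m ≈ 0.000029 m

y(8/3) = 352831/12150000000 m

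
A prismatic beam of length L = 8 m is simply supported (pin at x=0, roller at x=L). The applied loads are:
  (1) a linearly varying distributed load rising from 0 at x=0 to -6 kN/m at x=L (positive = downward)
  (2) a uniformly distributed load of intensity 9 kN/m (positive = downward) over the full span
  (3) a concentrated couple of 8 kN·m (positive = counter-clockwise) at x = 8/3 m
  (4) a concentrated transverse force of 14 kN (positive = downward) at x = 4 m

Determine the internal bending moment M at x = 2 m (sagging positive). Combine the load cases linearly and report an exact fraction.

M(2) = 55 kN·m

Load 1 — triangular load w₀=-6 kN/m (0→w₀ over full span):
  M_1 = w₀Lx/6 - w₀x³/(6L) = (-6)·8·2/6 - (-6)·2³/(6·8) = -15 kN·m
Load 2 — uniform load w=9 kN/m over full span:
  M_2 = wx(L-x)/2 = 9·2·(8-2)/2 = 54 kN·m
Load 3 — applied couple M₀=8 kN·m at a=8/3 m (b=L-a=16/3):
  M_3 = M₀x/L  [x≤a] = 8·2/8 = 2 kN·m
Load 4 — point force P=14 kN at a=4 m (b=L-a=4):
  M_4 = Pbx/L  [x≤a] = 14·4·2/8 = 14 kN·m
Superposition: M = Σ M_i = 55 kN·m ≈ 55.000000 kN·m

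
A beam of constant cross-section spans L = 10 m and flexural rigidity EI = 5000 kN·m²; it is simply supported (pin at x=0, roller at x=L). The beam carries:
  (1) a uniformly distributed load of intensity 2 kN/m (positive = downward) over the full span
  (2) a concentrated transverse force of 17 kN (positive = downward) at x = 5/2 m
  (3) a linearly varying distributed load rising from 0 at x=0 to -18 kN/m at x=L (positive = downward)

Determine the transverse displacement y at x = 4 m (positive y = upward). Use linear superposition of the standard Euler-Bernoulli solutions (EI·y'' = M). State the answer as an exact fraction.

y(4) = 240769/2000000 m

Load 1 — uniform load w=2 kN/m over full span:
  y_1 = -wx(L³-2Lx²+x³)/(24EI) = -2·4·(10³-2·10·4²+4³)/(24·5000) = -31/625 m
Load 2 — point force P=17 kN at a=5/2 m (b=L-a=15/2):
  y_2 = -Pa(L-x)(2Lx-a²-x²)/(6LEI)  [x>a] = -17·(5/2)·(10-4)·(2·10·4-(5/2)²-4²)/(6·10·5000) = -3927/80000 m
Load 3 — triangular load w₀=-18 kN/m (0→w₀ over full span):
  y_3 = -w₀x(7L⁴-10L²x²+3x⁴)/(360LEI) = -(-18)·4·(7·10⁴-10·10²·4²+3·4⁴)/(360·10·5000) = 3423/15625 m
Superposition: y = Σ y_i = 240769/2000000 m ≈ 0.120385 m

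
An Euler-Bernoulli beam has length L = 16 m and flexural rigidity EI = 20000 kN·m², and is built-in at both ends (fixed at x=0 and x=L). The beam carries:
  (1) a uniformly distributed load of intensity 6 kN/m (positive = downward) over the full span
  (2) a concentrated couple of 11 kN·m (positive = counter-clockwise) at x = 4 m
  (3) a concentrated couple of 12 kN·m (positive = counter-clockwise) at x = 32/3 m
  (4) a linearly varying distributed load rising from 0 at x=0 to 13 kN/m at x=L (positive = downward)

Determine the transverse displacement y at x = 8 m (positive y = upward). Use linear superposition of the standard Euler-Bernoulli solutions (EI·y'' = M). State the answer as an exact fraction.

Load 1 — uniform load w=6 kN/m over full span:
  y_1 = -wx²(L-x)²/(24EI) = -6·8²·(16-8)²/(24·20000) = -32/625 m
Load 2 — applied couple M₀=11 kN·m at a=4 m (b=L-a=12):
  y_2 = (R_Ax³/6 - M_Ax²/2 - M₀(x-a)²/2)/EI  [x>a] with R_A=99/128, M_A=-33/16 = ((99/128)·8³/6 - (-33/16)·8²/2 - 11·(8-4)²/2)/20000 = 11/5000 m
Load 3 — applied couple M₀=12 kN·m at a=32/3 m (b=L-a=16/3):
  y_3 = (R_Ax³/6 - M_Ax²/2)/EI  [x≤a] with R_A=1, M_A=4 = (1·8³/6 - 4·8²/2)/20000 = -4/1875 m
Load 4 — triangular load w₀=13 kN/m (0→w₀ over full span):
  y_4 = -w₀x²(L-x)²(x+2L)/(120LEI) = -13·8²·(16-8)²·(8+2·16)/(120·16·20000) = -104/1875 m
Superposition: y = Σ y_i = -533/5000 m ≈ -0.106600 m

y(8) = -533/5000 m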